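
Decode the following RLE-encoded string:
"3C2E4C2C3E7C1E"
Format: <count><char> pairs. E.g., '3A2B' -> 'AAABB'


Expanding each <count><char> pair:
  3C -> 'CCC'
  2E -> 'EE'
  4C -> 'CCCC'
  2C -> 'CC'
  3E -> 'EEE'
  7C -> 'CCCCCCC'
  1E -> 'E'

Decoded = CCCEECCCCCCEEECCCCCCCE


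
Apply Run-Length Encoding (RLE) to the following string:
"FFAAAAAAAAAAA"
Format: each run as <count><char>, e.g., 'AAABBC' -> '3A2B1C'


Scanning runs left to right:
  i=0: run of 'F' x 2 -> '2F'
  i=2: run of 'A' x 11 -> '11A'

RLE = 2F11A


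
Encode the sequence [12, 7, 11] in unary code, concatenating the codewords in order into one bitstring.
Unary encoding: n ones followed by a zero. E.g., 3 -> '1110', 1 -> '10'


Encode each number as n ones followed by a terminating 0:
  12 -> 1111111111110 (13 bits)
  7 -> 11111110 (8 bits)
  11 -> 111111111110 (12 bits)
Total length = 13 + 8 + 12 = 33 bits.

Unary([12, 7, 11]) = 111111111111011111110111111111110 (33 bits)


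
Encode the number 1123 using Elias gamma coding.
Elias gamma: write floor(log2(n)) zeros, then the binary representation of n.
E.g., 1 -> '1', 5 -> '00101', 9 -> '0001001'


num_bits = floor(log2(1123)) + 1 = 11
leading_zeros = num_bits - 1 = 10
binary(1123) = 10001100011

Elias gamma(1123) = '0000000000' + '10001100011' = 000000000010001100011 (21 bits)


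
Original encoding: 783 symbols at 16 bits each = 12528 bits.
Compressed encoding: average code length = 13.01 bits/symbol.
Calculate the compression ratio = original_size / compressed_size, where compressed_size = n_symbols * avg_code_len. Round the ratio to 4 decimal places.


original_size = n_symbols * orig_bits = 783 * 16 = 12528 bits
compressed_size = n_symbols * avg_code_len = 783 * 13.01 = 10186.83 bits
ratio = original_size / compressed_size = 12528 / 10186.83 = 1.2298

Compression ratio = 1.2298


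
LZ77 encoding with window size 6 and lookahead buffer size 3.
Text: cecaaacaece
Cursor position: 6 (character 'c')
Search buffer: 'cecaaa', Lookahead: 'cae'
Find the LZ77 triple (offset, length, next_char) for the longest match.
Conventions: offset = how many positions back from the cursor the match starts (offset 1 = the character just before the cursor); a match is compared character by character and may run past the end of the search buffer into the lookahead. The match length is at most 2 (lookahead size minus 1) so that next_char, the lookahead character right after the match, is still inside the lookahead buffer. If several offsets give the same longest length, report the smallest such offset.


Try each offset into the search buffer:
  offset=1 (pos 5, char 'a'): match length 0
  offset=2 (pos 4, char 'a'): match length 0
  offset=3 (pos 3, char 'a'): match length 0
  offset=4 (pos 2, char 'c'): match length 2
  offset=5 (pos 1, char 'e'): match length 0
  offset=6 (pos 0, char 'c'): match length 1
Longest match has length 2 at offset 4.
next_char = character at position 6 + 2 = 8 -> 'e'

Best match: offset=4, length=2 (matching 'ca' starting at position 2)
LZ77 triple: (4, 2, 'e')


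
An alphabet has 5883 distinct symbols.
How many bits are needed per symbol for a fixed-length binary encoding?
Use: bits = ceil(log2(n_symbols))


log2(5883) = 12.5223
Bracket: 2^12 = 4096 < 5883 <= 2^13 = 8192
So ceil(log2(5883)) = 13

bits = ceil(log2(5883)) = ceil(12.5223) = 13 bits


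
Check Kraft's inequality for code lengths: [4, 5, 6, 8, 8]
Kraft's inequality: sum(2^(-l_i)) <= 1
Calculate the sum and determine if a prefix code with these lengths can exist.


Sum = 2^(-4) + 2^(-5) + 2^(-6) + 2^(-8) + 2^(-8)
    = 0.0625 + 0.03125 + 0.015625 + 0.00390625 + 0.00390625
    = 30/256 = 0.1171875
Since 0.1171875 <= 1, Kraft's inequality IS satisfied.
A prefix code with these lengths CAN exist.

Kraft sum = 0.1171875. Satisfied.


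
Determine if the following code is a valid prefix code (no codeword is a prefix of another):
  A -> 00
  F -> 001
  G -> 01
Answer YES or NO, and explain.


Checking each pair (does one codeword prefix another?):
  A='00' vs F='001': prefix -- VIOLATION

NO -- this is NOT a valid prefix code. A (00) is a prefix of F (001).


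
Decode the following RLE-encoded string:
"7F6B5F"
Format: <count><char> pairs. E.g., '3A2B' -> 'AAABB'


Expanding each <count><char> pair:
  7F -> 'FFFFFFF'
  6B -> 'BBBBBB'
  5F -> 'FFFFF'

Decoded = FFFFFFFBBBBBBFFFFF


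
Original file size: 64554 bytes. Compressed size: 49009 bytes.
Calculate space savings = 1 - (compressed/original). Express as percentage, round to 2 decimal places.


ratio = compressed/original = 49009/64554 = 0.759194
savings = 1 - ratio = 1 - 0.759194 = 0.240806
as a percentage: 0.240806 * 100 = 24.08%

Space savings = 1 - 49009/64554 = 24.08%


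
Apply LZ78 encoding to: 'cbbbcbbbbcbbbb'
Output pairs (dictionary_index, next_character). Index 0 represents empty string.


LZ78 encoding steps:
Dictionary: {0: ''}
Step 1: w='' (idx 0), next='c' -> output (0, 'c'), add 'c' as idx 1
Step 2: w='' (idx 0), next='b' -> output (0, 'b'), add 'b' as idx 2
Step 3: w='b' (idx 2), next='b' -> output (2, 'b'), add 'bb' as idx 3
Step 4: w='c' (idx 1), next='b' -> output (1, 'b'), add 'cb' as idx 4
Step 5: w='bb' (idx 3), next='b' -> output (3, 'b'), add 'bbb' as idx 5
Step 6: w='cb' (idx 4), next='b' -> output (4, 'b'), add 'cbb' as idx 6
Step 7: w='bb' (idx 3), end of input -> output (3, '')


Encoded: [(0, 'c'), (0, 'b'), (2, 'b'), (1, 'b'), (3, 'b'), (4, 'b'), (3, '')]


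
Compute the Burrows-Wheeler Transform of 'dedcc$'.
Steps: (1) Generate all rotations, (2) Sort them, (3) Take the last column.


Rotations (sorted):
  0: $dedcc -> last char: c
  1: c$dedc -> last char: c
  2: cc$ded -> last char: d
  3: dcc$de -> last char: e
  4: dedcc$ -> last char: $
  5: edcc$d -> last char: d


BWT = ccde$d


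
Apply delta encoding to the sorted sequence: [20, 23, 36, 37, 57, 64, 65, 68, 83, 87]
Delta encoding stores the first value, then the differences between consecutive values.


First value: 20
Deltas:
  23 - 20 = 3
  36 - 23 = 13
  37 - 36 = 1
  57 - 37 = 20
  64 - 57 = 7
  65 - 64 = 1
  68 - 65 = 3
  83 - 68 = 15
  87 - 83 = 4


Delta encoded: [20, 3, 13, 1, 20, 7, 1, 3, 15, 4]


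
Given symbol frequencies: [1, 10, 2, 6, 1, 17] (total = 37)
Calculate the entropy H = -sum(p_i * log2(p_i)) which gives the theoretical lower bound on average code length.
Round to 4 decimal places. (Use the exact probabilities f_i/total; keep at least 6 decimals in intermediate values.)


Per-symbol terms -p_i * log2(p_i) with p_i = f_i/37:
  p = 1/37 = 0.027027: log2(p) = -5.209453, -p*log2(p) = 0.140796
  p = 10/37 = 0.270270: log2(p) = -1.887525, -p*log2(p) = 0.510142
  p = 2/37 = 0.054054: log2(p) = -4.209453, -p*log2(p) = 0.227538
  p = 6/37 = 0.162162: log2(p) = -2.624491, -p*log2(p) = 0.425593
  p = 1/37 = 0.027027: log2(p) = -5.209453, -p*log2(p) = 0.140796
  p = 17/37 = 0.459459: log2(p) = -1.121991, -p*log2(p) = 0.515509
H = 0.140796 + 0.510142 + 0.227538 + 0.425593 + 0.140796 + 0.515509 = 1.960374

H = 1.9604 bits/symbol


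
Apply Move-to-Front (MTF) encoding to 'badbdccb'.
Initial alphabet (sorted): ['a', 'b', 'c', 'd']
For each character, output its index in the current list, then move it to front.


MTF encoding:
'b': index 1 in ['a', 'b', 'c', 'd'] -> ['b', 'a', 'c', 'd']
'a': index 1 in ['b', 'a', 'c', 'd'] -> ['a', 'b', 'c', 'd']
'd': index 3 in ['a', 'b', 'c', 'd'] -> ['d', 'a', 'b', 'c']
'b': index 2 in ['d', 'a', 'b', 'c'] -> ['b', 'd', 'a', 'c']
'd': index 1 in ['b', 'd', 'a', 'c'] -> ['d', 'b', 'a', 'c']
'c': index 3 in ['d', 'b', 'a', 'c'] -> ['c', 'd', 'b', 'a']
'c': index 0 in ['c', 'd', 'b', 'a'] -> ['c', 'd', 'b', 'a']
'b': index 2 in ['c', 'd', 'b', 'a'] -> ['b', 'c', 'd', 'a']


Output: [1, 1, 3, 2, 1, 3, 0, 2]


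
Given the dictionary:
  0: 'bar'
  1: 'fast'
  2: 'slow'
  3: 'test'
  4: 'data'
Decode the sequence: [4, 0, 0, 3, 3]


Look up each index in the dictionary:
  4 -> 'data'
  0 -> 'bar'
  0 -> 'bar'
  3 -> 'test'
  3 -> 'test'

Decoded: "data bar bar test test"


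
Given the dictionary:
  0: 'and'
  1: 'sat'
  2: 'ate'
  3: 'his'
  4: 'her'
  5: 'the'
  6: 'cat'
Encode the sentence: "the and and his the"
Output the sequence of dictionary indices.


Look up each word in the dictionary:
  'the' -> 5
  'and' -> 0
  'and' -> 0
  'his' -> 3
  'the' -> 5

Encoded: [5, 0, 0, 3, 5]


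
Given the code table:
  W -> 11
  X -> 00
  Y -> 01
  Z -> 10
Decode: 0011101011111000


Decoding:
00 -> X
11 -> W
10 -> Z
10 -> Z
11 -> W
11 -> W
10 -> Z
00 -> X


Result: XWZZWWZX


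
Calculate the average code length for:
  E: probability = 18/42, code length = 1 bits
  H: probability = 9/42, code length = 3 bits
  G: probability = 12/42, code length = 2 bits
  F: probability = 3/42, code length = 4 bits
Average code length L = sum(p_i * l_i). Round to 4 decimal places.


Weighted contributions p_i * l_i:
  E: (18/42) * 1 = 18/42
  H: (9/42) * 3 = 27/42
  G: (12/42) * 2 = 24/42
  F: (3/42) * 4 = 12/42
Sum = (18 + 27 + 24 + 12)/42 = 81/42

L = 81/42 = 1.9286 bits/symbol


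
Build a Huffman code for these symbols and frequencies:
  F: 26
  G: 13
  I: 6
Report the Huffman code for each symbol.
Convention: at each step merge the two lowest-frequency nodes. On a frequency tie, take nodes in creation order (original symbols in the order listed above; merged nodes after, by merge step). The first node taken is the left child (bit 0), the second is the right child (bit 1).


Huffman tree construction:
Step 1: Merge I(6) + G(13) = 19
Step 2: Merge (I+G)(19) + F(26) = 45
Read each symbol's code off the tree from the root (left child = 0, right child = 1).

Codes:
  F: 1 (length 1)
  G: 01 (length 2)
  I: 00 (length 2)
Average code length: 64/45 = 1.4222 bits/symbol


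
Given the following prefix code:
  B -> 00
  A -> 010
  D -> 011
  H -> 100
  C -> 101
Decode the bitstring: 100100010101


Decoding step by step:
Bits 100 -> H
Bits 100 -> H
Bits 010 -> A
Bits 101 -> C


Decoded message: HHAC


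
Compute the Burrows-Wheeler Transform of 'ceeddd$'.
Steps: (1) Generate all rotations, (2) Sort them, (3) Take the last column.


Rotations (sorted):
  0: $ceeddd -> last char: d
  1: ceeddd$ -> last char: $
  2: d$ceedd -> last char: d
  3: dd$ceed -> last char: d
  4: ddd$cee -> last char: e
  5: eddd$ce -> last char: e
  6: eeddd$c -> last char: c


BWT = d$ddeec


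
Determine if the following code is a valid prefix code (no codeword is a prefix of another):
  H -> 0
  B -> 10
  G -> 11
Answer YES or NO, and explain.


Checking each pair (does one codeword prefix another?):
  H='0' vs B='10': no prefix
  H='0' vs G='11': no prefix
  B='10' vs H='0': no prefix
  B='10' vs G='11': no prefix
  G='11' vs H='0': no prefix
  G='11' vs B='10': no prefix
No violation found over all pairs.

YES -- this is a valid prefix code. No codeword is a prefix of any other codeword.


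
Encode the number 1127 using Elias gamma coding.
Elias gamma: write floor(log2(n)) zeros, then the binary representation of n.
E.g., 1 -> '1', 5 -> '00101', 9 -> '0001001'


num_bits = floor(log2(1127)) + 1 = 11
leading_zeros = num_bits - 1 = 10
binary(1127) = 10001100111

Elias gamma(1127) = '0000000000' + '10001100111' = 000000000010001100111 (21 bits)


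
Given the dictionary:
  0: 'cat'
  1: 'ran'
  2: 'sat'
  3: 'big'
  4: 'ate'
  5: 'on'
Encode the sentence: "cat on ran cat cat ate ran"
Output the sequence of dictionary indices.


Look up each word in the dictionary:
  'cat' -> 0
  'on' -> 5
  'ran' -> 1
  'cat' -> 0
  'cat' -> 0
  'ate' -> 4
  'ran' -> 1

Encoded: [0, 5, 1, 0, 0, 4, 1]


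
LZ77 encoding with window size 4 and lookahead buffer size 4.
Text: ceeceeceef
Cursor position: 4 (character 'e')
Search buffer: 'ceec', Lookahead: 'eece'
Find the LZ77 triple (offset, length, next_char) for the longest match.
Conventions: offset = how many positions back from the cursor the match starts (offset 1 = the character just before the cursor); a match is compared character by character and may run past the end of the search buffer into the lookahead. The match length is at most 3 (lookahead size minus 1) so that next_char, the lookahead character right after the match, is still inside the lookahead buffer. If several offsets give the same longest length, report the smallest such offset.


Try each offset into the search buffer:
  offset=1 (pos 3, char 'c'): match length 0
  offset=2 (pos 2, char 'e'): match length 1
  offset=3 (pos 1, char 'e'): match length 3
  offset=4 (pos 0, char 'c'): match length 0
Longest match has length 3 at offset 3.
next_char = character at position 4 + 3 = 7 -> 'e'

Best match: offset=3, length=3 (matching 'eec' starting at position 1)
LZ77 triple: (3, 3, 'e')


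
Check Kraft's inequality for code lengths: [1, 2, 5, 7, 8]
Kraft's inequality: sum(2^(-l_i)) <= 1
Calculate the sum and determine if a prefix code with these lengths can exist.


Sum = 2^(-1) + 2^(-2) + 2^(-5) + 2^(-7) + 2^(-8)
    = 0.5 + 0.25 + 0.03125 + 0.0078125 + 0.00390625
    = 203/256 = 0.79296875
Since 0.79296875 <= 1, Kraft's inequality IS satisfied.
A prefix code with these lengths CAN exist.

Kraft sum = 0.79296875. Satisfied.


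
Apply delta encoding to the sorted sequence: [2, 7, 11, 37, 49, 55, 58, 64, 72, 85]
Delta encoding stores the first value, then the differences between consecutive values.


First value: 2
Deltas:
  7 - 2 = 5
  11 - 7 = 4
  37 - 11 = 26
  49 - 37 = 12
  55 - 49 = 6
  58 - 55 = 3
  64 - 58 = 6
  72 - 64 = 8
  85 - 72 = 13


Delta encoded: [2, 5, 4, 26, 12, 6, 3, 6, 8, 13]


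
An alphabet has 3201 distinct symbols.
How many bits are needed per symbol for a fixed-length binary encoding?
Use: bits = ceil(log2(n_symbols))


log2(3201) = 11.6443
Bracket: 2^11 = 2048 < 3201 <= 2^12 = 4096
So ceil(log2(3201)) = 12

bits = ceil(log2(3201)) = ceil(11.6443) = 12 bits


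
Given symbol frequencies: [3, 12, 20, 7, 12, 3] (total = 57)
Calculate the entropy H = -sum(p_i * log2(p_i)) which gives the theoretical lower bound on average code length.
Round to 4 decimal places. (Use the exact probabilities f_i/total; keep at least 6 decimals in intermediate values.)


Per-symbol terms -p_i * log2(p_i) with p_i = f_i/57:
  p = 3/57 = 0.052632: log2(p) = -4.247928, -p*log2(p) = 0.223575
  p = 12/57 = 0.210526: log2(p) = -2.247928, -p*log2(p) = 0.473248
  p = 20/57 = 0.350877: log2(p) = -1.510962, -p*log2(p) = 0.530162
  p = 7/57 = 0.122807: log2(p) = -3.025535, -p*log2(p) = 0.371557
  p = 12/57 = 0.210526: log2(p) = -2.247928, -p*log2(p) = 0.473248
  p = 3/57 = 0.052632: log2(p) = -4.247928, -p*log2(p) = 0.223575
H = 0.223575 + 0.473248 + 0.530162 + 0.371557 + 0.473248 + 0.223575 = 2.295365

H = 2.2954 bits/symbol


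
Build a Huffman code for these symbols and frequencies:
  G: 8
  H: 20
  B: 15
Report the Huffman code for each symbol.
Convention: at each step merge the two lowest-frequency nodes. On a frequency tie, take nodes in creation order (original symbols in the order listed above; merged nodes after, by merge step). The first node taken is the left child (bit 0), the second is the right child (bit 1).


Huffman tree construction:
Step 1: Merge G(8) + B(15) = 23
Step 2: Merge H(20) + (G+B)(23) = 43
Read each symbol's code off the tree from the root (left child = 0, right child = 1).

Codes:
  G: 10 (length 2)
  H: 0 (length 1)
  B: 11 (length 2)
Average code length: 66/43 = 1.5349 bits/symbol


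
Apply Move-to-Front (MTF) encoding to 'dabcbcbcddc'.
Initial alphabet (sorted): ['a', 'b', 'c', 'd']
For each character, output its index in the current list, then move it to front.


MTF encoding:
'd': index 3 in ['a', 'b', 'c', 'd'] -> ['d', 'a', 'b', 'c']
'a': index 1 in ['d', 'a', 'b', 'c'] -> ['a', 'd', 'b', 'c']
'b': index 2 in ['a', 'd', 'b', 'c'] -> ['b', 'a', 'd', 'c']
'c': index 3 in ['b', 'a', 'd', 'c'] -> ['c', 'b', 'a', 'd']
'b': index 1 in ['c', 'b', 'a', 'd'] -> ['b', 'c', 'a', 'd']
'c': index 1 in ['b', 'c', 'a', 'd'] -> ['c', 'b', 'a', 'd']
'b': index 1 in ['c', 'b', 'a', 'd'] -> ['b', 'c', 'a', 'd']
'c': index 1 in ['b', 'c', 'a', 'd'] -> ['c', 'b', 'a', 'd']
'd': index 3 in ['c', 'b', 'a', 'd'] -> ['d', 'c', 'b', 'a']
'd': index 0 in ['d', 'c', 'b', 'a'] -> ['d', 'c', 'b', 'a']
'c': index 1 in ['d', 'c', 'b', 'a'] -> ['c', 'd', 'b', 'a']


Output: [3, 1, 2, 3, 1, 1, 1, 1, 3, 0, 1]


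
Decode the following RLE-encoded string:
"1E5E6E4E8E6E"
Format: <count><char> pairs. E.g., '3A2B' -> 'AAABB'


Expanding each <count><char> pair:
  1E -> 'E'
  5E -> 'EEEEE'
  6E -> 'EEEEEE'
  4E -> 'EEEE'
  8E -> 'EEEEEEEE'
  6E -> 'EEEEEE'

Decoded = EEEEEEEEEEEEEEEEEEEEEEEEEEEEEE


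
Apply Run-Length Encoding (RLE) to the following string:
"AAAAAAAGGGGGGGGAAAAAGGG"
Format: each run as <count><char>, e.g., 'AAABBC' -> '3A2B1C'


Scanning runs left to right:
  i=0: run of 'A' x 7 -> '7A'
  i=7: run of 'G' x 8 -> '8G'
  i=15: run of 'A' x 5 -> '5A'
  i=20: run of 'G' x 3 -> '3G'

RLE = 7A8G5A3G


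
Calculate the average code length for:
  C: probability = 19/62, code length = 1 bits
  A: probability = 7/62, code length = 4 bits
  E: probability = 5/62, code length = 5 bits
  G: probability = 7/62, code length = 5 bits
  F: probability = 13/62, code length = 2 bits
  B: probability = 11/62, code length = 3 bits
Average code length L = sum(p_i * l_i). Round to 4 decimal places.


Weighted contributions p_i * l_i:
  C: (19/62) * 1 = 19/62
  A: (7/62) * 4 = 28/62
  E: (5/62) * 5 = 25/62
  G: (7/62) * 5 = 35/62
  F: (13/62) * 2 = 26/62
  B: (11/62) * 3 = 33/62
Sum = (19 + 28 + 25 + 35 + 26 + 33)/62 = 166/62

L = 166/62 = 2.6774 bits/symbol


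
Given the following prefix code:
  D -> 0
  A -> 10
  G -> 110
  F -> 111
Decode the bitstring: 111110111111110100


Decoding step by step:
Bits 111 -> F
Bits 110 -> G
Bits 111 -> F
Bits 111 -> F
Bits 110 -> G
Bits 10 -> A
Bits 0 -> D


Decoded message: FGFFGAD


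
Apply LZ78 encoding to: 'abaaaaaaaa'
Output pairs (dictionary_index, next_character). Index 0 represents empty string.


LZ78 encoding steps:
Dictionary: {0: ''}
Step 1: w='' (idx 0), next='a' -> output (0, 'a'), add 'a' as idx 1
Step 2: w='' (idx 0), next='b' -> output (0, 'b'), add 'b' as idx 2
Step 3: w='a' (idx 1), next='a' -> output (1, 'a'), add 'aa' as idx 3
Step 4: w='aa' (idx 3), next='a' -> output (3, 'a'), add 'aaa' as idx 4
Step 5: w='aaa' (idx 4), end of input -> output (4, '')


Encoded: [(0, 'a'), (0, 'b'), (1, 'a'), (3, 'a'), (4, '')]


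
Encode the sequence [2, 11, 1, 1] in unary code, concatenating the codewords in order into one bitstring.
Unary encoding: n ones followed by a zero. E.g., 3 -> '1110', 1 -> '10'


Encode each number as n ones followed by a terminating 0:
  2 -> 110 (3 bits)
  11 -> 111111111110 (12 bits)
  1 -> 10 (2 bits)
  1 -> 10 (2 bits)
Total length = 3 + 12 + 2 + 2 = 19 bits.

Unary([2, 11, 1, 1]) = 1101111111111101010 (19 bits)


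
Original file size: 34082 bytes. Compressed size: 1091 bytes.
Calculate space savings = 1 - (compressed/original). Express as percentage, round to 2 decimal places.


ratio = compressed/original = 1091/34082 = 0.032011
savings = 1 - ratio = 1 - 0.032011 = 0.967989
as a percentage: 0.967989 * 100 = 96.8%

Space savings = 1 - 1091/34082 = 96.8%


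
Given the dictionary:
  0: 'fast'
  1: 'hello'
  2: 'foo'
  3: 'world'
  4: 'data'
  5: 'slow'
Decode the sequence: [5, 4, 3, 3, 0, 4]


Look up each index in the dictionary:
  5 -> 'slow'
  4 -> 'data'
  3 -> 'world'
  3 -> 'world'
  0 -> 'fast'
  4 -> 'data'

Decoded: "slow data world world fast data"


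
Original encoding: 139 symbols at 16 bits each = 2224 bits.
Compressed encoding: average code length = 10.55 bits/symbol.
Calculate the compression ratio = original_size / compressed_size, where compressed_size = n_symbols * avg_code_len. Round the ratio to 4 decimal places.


original_size = n_symbols * orig_bits = 139 * 16 = 2224 bits
compressed_size = n_symbols * avg_code_len = 139 * 10.55 = 1466.45 bits
ratio = original_size / compressed_size = 2224 / 1466.45 = 1.5166

Compression ratio = 1.5166


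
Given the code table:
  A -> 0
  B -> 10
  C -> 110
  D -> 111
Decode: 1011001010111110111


Decoding:
10 -> B
110 -> C
0 -> A
10 -> B
10 -> B
111 -> D
110 -> C
111 -> D


Result: BCABBDCD


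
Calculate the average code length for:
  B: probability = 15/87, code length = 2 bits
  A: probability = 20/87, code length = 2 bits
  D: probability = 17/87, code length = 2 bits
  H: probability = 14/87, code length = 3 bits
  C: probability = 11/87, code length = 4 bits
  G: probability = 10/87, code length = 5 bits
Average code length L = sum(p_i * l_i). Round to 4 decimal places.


Weighted contributions p_i * l_i:
  B: (15/87) * 2 = 30/87
  A: (20/87) * 2 = 40/87
  D: (17/87) * 2 = 34/87
  H: (14/87) * 3 = 42/87
  C: (11/87) * 4 = 44/87
  G: (10/87) * 5 = 50/87
Sum = (30 + 40 + 34 + 42 + 44 + 50)/87 = 240/87

L = 240/87 = 2.7586 bits/symbol


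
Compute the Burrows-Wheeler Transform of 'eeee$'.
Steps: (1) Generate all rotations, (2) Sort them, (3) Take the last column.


Rotations (sorted):
  0: $eeee -> last char: e
  1: e$eee -> last char: e
  2: ee$ee -> last char: e
  3: eee$e -> last char: e
  4: eeee$ -> last char: $


BWT = eeee$


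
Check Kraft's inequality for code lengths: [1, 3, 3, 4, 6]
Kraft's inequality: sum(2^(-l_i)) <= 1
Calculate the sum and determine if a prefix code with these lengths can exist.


Sum = 2^(-1) + 2^(-3) + 2^(-3) + 2^(-4) + 2^(-6)
    = 0.5 + 0.125 + 0.125 + 0.0625 + 0.015625
    = 53/64 = 0.828125
Since 0.828125 <= 1, Kraft's inequality IS satisfied.
A prefix code with these lengths CAN exist.

Kraft sum = 0.828125. Satisfied.


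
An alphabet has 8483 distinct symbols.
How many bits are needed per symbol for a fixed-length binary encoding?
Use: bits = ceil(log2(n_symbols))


log2(8483) = 13.0504
Bracket: 2^13 = 8192 < 8483 <= 2^14 = 16384
So ceil(log2(8483)) = 14

bits = ceil(log2(8483)) = ceil(13.0504) = 14 bits


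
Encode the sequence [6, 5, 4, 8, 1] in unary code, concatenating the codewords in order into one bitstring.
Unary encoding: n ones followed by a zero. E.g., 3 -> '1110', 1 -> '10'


Encode each number as n ones followed by a terminating 0:
  6 -> 1111110 (7 bits)
  5 -> 111110 (6 bits)
  4 -> 11110 (5 bits)
  8 -> 111111110 (9 bits)
  1 -> 10 (2 bits)
Total length = 7 + 6 + 5 + 9 + 2 = 29 bits.

Unary([6, 5, 4, 8, 1]) = 11111101111101111011111111010 (29 bits)


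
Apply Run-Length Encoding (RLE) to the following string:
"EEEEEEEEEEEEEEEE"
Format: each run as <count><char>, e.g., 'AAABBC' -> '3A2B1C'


Scanning runs left to right:
  i=0: run of 'E' x 16 -> '16E'

RLE = 16E


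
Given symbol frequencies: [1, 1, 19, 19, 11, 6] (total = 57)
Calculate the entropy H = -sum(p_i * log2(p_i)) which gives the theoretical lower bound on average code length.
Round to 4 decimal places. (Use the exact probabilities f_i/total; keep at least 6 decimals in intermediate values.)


Per-symbol terms -p_i * log2(p_i) with p_i = f_i/57:
  p = 1/57 = 0.017544: log2(p) = -5.832890, -p*log2(p) = 0.102331
  p = 1/57 = 0.017544: log2(p) = -5.832890, -p*log2(p) = 0.102331
  p = 19/57 = 0.333333: log2(p) = -1.584963, -p*log2(p) = 0.528321
  p = 19/57 = 0.333333: log2(p) = -1.584963, -p*log2(p) = 0.528321
  p = 11/57 = 0.192982: log2(p) = -2.373458, -p*log2(p) = 0.458036
  p = 6/57 = 0.105263: log2(p) = -3.247928, -p*log2(p) = 0.341887
H = 0.102331 + 0.102331 + 0.528321 + 0.528321 + 0.458036 + 0.341887 = 2.061227

H = 2.0612 bits/symbol


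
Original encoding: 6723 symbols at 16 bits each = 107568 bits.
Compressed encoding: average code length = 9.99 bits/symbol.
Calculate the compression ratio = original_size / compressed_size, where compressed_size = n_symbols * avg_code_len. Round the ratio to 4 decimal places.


original_size = n_symbols * orig_bits = 6723 * 16 = 107568 bits
compressed_size = n_symbols * avg_code_len = 6723 * 9.99 = 67162.77 bits
ratio = original_size / compressed_size = 107568 / 67162.77 = 1.6016

Compression ratio = 1.6016


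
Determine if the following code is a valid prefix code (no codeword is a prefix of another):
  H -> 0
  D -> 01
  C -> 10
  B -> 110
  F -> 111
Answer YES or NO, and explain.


Checking each pair (does one codeword prefix another?):
  H='0' vs D='01': prefix -- VIOLATION

NO -- this is NOT a valid prefix code. H (0) is a prefix of D (01).


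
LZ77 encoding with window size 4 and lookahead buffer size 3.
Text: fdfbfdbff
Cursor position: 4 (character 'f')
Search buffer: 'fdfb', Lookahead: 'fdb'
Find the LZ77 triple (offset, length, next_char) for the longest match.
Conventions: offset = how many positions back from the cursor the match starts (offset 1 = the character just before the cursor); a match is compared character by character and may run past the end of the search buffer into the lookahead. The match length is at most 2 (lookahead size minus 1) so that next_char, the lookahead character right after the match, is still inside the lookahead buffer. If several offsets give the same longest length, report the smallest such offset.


Try each offset into the search buffer:
  offset=1 (pos 3, char 'b'): match length 0
  offset=2 (pos 2, char 'f'): match length 1
  offset=3 (pos 1, char 'd'): match length 0
  offset=4 (pos 0, char 'f'): match length 2
Longest match has length 2 at offset 4.
next_char = character at position 4 + 2 = 6 -> 'b'

Best match: offset=4, length=2 (matching 'fd' starting at position 0)
LZ77 triple: (4, 2, 'b')


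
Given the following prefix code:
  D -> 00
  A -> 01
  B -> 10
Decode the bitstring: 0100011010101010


Decoding step by step:
Bits 01 -> A
Bits 00 -> D
Bits 01 -> A
Bits 10 -> B
Bits 10 -> B
Bits 10 -> B
Bits 10 -> B
Bits 10 -> B


Decoded message: ADABBBBB


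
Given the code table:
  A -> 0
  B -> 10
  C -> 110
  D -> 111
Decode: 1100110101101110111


Decoding:
110 -> C
0 -> A
110 -> C
10 -> B
110 -> C
111 -> D
0 -> A
111 -> D


Result: CACBCDAD


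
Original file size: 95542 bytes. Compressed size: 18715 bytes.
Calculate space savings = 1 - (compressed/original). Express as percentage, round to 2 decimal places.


ratio = compressed/original = 18715/95542 = 0.195882
savings = 1 - ratio = 1 - 0.195882 = 0.804118
as a percentage: 0.804118 * 100 = 80.41%

Space savings = 1 - 18715/95542 = 80.41%


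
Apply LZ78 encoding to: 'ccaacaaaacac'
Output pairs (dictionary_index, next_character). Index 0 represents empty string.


LZ78 encoding steps:
Dictionary: {0: ''}
Step 1: w='' (idx 0), next='c' -> output (0, 'c'), add 'c' as idx 1
Step 2: w='c' (idx 1), next='a' -> output (1, 'a'), add 'ca' as idx 2
Step 3: w='' (idx 0), next='a' -> output (0, 'a'), add 'a' as idx 3
Step 4: w='ca' (idx 2), next='a' -> output (2, 'a'), add 'caa' as idx 4
Step 5: w='a' (idx 3), next='a' -> output (3, 'a'), add 'aa' as idx 5
Step 6: w='ca' (idx 2), next='c' -> output (2, 'c'), add 'cac' as idx 6


Encoded: [(0, 'c'), (1, 'a'), (0, 'a'), (2, 'a'), (3, 'a'), (2, 'c')]


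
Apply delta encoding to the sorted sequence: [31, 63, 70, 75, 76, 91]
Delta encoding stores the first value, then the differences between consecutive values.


First value: 31
Deltas:
  63 - 31 = 32
  70 - 63 = 7
  75 - 70 = 5
  76 - 75 = 1
  91 - 76 = 15


Delta encoded: [31, 32, 7, 5, 1, 15]


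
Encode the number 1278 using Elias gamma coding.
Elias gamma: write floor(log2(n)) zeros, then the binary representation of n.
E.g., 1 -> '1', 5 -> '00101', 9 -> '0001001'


num_bits = floor(log2(1278)) + 1 = 11
leading_zeros = num_bits - 1 = 10
binary(1278) = 10011111110

Elias gamma(1278) = '0000000000' + '10011111110' = 000000000010011111110 (21 bits)


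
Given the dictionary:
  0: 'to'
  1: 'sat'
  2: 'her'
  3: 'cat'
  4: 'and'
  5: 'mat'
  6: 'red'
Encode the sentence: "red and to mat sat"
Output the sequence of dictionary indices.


Look up each word in the dictionary:
  'red' -> 6
  'and' -> 4
  'to' -> 0
  'mat' -> 5
  'sat' -> 1

Encoded: [6, 4, 0, 5, 1]


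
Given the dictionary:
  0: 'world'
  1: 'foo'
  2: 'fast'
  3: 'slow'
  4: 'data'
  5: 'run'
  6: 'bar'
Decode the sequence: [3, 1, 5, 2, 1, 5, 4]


Look up each index in the dictionary:
  3 -> 'slow'
  1 -> 'foo'
  5 -> 'run'
  2 -> 'fast'
  1 -> 'foo'
  5 -> 'run'
  4 -> 'data'

Decoded: "slow foo run fast foo run data"


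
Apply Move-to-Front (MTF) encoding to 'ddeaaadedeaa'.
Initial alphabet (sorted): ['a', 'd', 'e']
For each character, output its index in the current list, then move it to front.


MTF encoding:
'd': index 1 in ['a', 'd', 'e'] -> ['d', 'a', 'e']
'd': index 0 in ['d', 'a', 'e'] -> ['d', 'a', 'e']
'e': index 2 in ['d', 'a', 'e'] -> ['e', 'd', 'a']
'a': index 2 in ['e', 'd', 'a'] -> ['a', 'e', 'd']
'a': index 0 in ['a', 'e', 'd'] -> ['a', 'e', 'd']
'a': index 0 in ['a', 'e', 'd'] -> ['a', 'e', 'd']
'd': index 2 in ['a', 'e', 'd'] -> ['d', 'a', 'e']
'e': index 2 in ['d', 'a', 'e'] -> ['e', 'd', 'a']
'd': index 1 in ['e', 'd', 'a'] -> ['d', 'e', 'a']
'e': index 1 in ['d', 'e', 'a'] -> ['e', 'd', 'a']
'a': index 2 in ['e', 'd', 'a'] -> ['a', 'e', 'd']
'a': index 0 in ['a', 'e', 'd'] -> ['a', 'e', 'd']


Output: [1, 0, 2, 2, 0, 0, 2, 2, 1, 1, 2, 0]


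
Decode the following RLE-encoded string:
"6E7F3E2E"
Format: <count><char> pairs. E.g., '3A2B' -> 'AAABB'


Expanding each <count><char> pair:
  6E -> 'EEEEEE'
  7F -> 'FFFFFFF'
  3E -> 'EEE'
  2E -> 'EE'

Decoded = EEEEEEFFFFFFFEEEEE


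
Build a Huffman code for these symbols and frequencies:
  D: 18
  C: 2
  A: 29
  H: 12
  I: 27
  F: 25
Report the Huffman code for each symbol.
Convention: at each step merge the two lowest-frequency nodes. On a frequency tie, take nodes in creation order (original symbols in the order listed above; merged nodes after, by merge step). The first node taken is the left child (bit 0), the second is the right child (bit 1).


Huffman tree construction:
Step 1: Merge C(2) + H(12) = 14
Step 2: Merge (C+H)(14) + D(18) = 32
Step 3: Merge F(25) + I(27) = 52
Step 4: Merge A(29) + ((C+H)+D)(32) = 61
Step 5: Merge (F+I)(52) + (A+((C+H)+D))(61) = 113
Read each symbol's code off the tree from the root (left child = 0, right child = 1).

Codes:
  D: 111 (length 3)
  C: 1100 (length 4)
  A: 10 (length 2)
  H: 1101 (length 4)
  I: 01 (length 2)
  F: 00 (length 2)
Average code length: 272/113 = 2.4071 bits/symbol


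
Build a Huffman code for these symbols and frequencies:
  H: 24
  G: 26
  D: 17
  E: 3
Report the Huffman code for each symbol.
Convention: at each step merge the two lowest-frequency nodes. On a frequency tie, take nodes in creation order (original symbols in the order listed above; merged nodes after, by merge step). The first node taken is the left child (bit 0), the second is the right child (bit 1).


Huffman tree construction:
Step 1: Merge E(3) + D(17) = 20
Step 2: Merge (E+D)(20) + H(24) = 44
Step 3: Merge G(26) + ((E+D)+H)(44) = 70
Read each symbol's code off the tree from the root (left child = 0, right child = 1).

Codes:
  H: 11 (length 2)
  G: 0 (length 1)
  D: 101 (length 3)
  E: 100 (length 3)
Average code length: 134/70 = 1.9143 bits/symbol


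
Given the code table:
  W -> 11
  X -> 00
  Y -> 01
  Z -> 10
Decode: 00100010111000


Decoding:
00 -> X
10 -> Z
00 -> X
10 -> Z
11 -> W
10 -> Z
00 -> X


Result: XZXZWZX


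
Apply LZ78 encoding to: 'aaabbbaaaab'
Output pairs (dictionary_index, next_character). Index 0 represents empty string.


LZ78 encoding steps:
Dictionary: {0: ''}
Step 1: w='' (idx 0), next='a' -> output (0, 'a'), add 'a' as idx 1
Step 2: w='a' (idx 1), next='a' -> output (1, 'a'), add 'aa' as idx 2
Step 3: w='' (idx 0), next='b' -> output (0, 'b'), add 'b' as idx 3
Step 4: w='b' (idx 3), next='b' -> output (3, 'b'), add 'bb' as idx 4
Step 5: w='aa' (idx 2), next='a' -> output (2, 'a'), add 'aaa' as idx 5
Step 6: w='a' (idx 1), next='b' -> output (1, 'b'), add 'ab' as idx 6


Encoded: [(0, 'a'), (1, 'a'), (0, 'b'), (3, 'b'), (2, 'a'), (1, 'b')]


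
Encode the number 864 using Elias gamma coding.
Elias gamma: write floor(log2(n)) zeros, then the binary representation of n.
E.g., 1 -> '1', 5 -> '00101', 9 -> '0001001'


num_bits = floor(log2(864)) + 1 = 10
leading_zeros = num_bits - 1 = 9
binary(864) = 1101100000

Elias gamma(864) = '000000000' + '1101100000' = 0000000001101100000 (19 bits)


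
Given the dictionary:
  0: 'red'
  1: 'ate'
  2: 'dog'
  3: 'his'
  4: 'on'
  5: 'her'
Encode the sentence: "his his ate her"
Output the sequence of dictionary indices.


Look up each word in the dictionary:
  'his' -> 3
  'his' -> 3
  'ate' -> 1
  'her' -> 5

Encoded: [3, 3, 1, 5]


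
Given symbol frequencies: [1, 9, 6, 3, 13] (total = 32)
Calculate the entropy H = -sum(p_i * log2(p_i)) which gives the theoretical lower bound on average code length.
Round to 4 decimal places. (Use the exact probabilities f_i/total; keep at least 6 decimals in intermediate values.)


Per-symbol terms -p_i * log2(p_i) with p_i = f_i/32:
  p = 1/32 = 0.031250: log2(p) = -5.000000, -p*log2(p) = 0.156250
  p = 9/32 = 0.281250: log2(p) = -1.830075, -p*log2(p) = 0.514709
  p = 6/32 = 0.187500: log2(p) = -2.415037, -p*log2(p) = 0.452820
  p = 3/32 = 0.093750: log2(p) = -3.415037, -p*log2(p) = 0.320160
  p = 13/32 = 0.406250: log2(p) = -1.299560, -p*log2(p) = 0.527946
H = 0.156250 + 0.514709 + 0.452820 + 0.320160 + 0.527946 = 1.971885

H = 1.9719 bits/symbol


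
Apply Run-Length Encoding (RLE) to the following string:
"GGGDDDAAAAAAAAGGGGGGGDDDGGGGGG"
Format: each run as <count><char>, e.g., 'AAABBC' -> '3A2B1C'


Scanning runs left to right:
  i=0: run of 'G' x 3 -> '3G'
  i=3: run of 'D' x 3 -> '3D'
  i=6: run of 'A' x 8 -> '8A'
  i=14: run of 'G' x 7 -> '7G'
  i=21: run of 'D' x 3 -> '3D'
  i=24: run of 'G' x 6 -> '6G'

RLE = 3G3D8A7G3D6G


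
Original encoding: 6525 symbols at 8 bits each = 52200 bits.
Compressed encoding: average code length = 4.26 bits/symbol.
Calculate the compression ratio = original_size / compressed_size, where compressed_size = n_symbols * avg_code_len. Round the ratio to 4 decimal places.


original_size = n_symbols * orig_bits = 6525 * 8 = 52200 bits
compressed_size = n_symbols * avg_code_len = 6525 * 4.26 = 27796.5 bits
ratio = original_size / compressed_size = 52200 / 27796.5 = 1.8779

Compression ratio = 1.8779


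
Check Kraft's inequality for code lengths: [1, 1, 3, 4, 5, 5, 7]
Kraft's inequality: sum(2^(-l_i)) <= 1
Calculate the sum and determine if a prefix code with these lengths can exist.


Sum = 2^(-1) + 2^(-1) + 2^(-3) + 2^(-4) + 2^(-5) + 2^(-5) + 2^(-7)
    = 0.5 + 0.5 + 0.125 + 0.0625 + 0.03125 + 0.03125 + 0.0078125
    = 161/128 = 1.2578125
Since 1.2578125 > 1, Kraft's inequality is NOT satisfied.
A prefix code with these lengths CANNOT exist.

Kraft sum = 1.2578125. Not satisfied.


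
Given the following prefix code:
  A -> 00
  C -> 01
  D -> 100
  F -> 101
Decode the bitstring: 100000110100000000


Decoding step by step:
Bits 100 -> D
Bits 00 -> A
Bits 01 -> C
Bits 101 -> F
Bits 00 -> A
Bits 00 -> A
Bits 00 -> A
Bits 00 -> A


Decoded message: DACFAAAA


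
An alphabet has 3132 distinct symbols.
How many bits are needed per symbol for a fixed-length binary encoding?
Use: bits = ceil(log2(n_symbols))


log2(3132) = 11.6129
Bracket: 2^11 = 2048 < 3132 <= 2^12 = 4096
So ceil(log2(3132)) = 12

bits = ceil(log2(3132)) = ceil(11.6129) = 12 bits


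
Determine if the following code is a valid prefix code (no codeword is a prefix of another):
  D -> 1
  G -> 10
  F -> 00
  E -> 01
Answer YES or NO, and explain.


Checking each pair (does one codeword prefix another?):
  D='1' vs G='10': prefix -- VIOLATION

NO -- this is NOT a valid prefix code. D (1) is a prefix of G (10).


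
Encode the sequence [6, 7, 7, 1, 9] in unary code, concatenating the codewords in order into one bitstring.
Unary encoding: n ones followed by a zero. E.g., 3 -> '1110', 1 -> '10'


Encode each number as n ones followed by a terminating 0:
  6 -> 1111110 (7 bits)
  7 -> 11111110 (8 bits)
  7 -> 11111110 (8 bits)
  1 -> 10 (2 bits)
  9 -> 1111111110 (10 bits)
Total length = 7 + 8 + 8 + 2 + 10 = 35 bits.

Unary([6, 7, 7, 1, 9]) = 11111101111111011111110101111111110 (35 bits)


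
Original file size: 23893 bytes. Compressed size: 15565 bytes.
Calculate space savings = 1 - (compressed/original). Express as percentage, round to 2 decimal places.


ratio = compressed/original = 15565/23893 = 0.651446
savings = 1 - ratio = 1 - 0.651446 = 0.348554
as a percentage: 0.348554 * 100 = 34.86%

Space savings = 1 - 15565/23893 = 34.86%


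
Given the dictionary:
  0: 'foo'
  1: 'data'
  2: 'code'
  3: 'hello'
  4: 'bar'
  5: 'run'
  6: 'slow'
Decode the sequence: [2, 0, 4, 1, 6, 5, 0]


Look up each index in the dictionary:
  2 -> 'code'
  0 -> 'foo'
  4 -> 'bar'
  1 -> 'data'
  6 -> 'slow'
  5 -> 'run'
  0 -> 'foo'

Decoded: "code foo bar data slow run foo"


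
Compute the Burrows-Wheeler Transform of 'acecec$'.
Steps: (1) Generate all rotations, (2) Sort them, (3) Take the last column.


Rotations (sorted):
  0: $acecec -> last char: c
  1: acecec$ -> last char: $
  2: c$acece -> last char: e
  3: cec$ace -> last char: e
  4: cecec$a -> last char: a
  5: ec$acec -> last char: c
  6: ecec$ac -> last char: c


BWT = c$eeacc


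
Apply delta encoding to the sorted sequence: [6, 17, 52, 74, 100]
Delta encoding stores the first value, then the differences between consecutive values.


First value: 6
Deltas:
  17 - 6 = 11
  52 - 17 = 35
  74 - 52 = 22
  100 - 74 = 26


Delta encoded: [6, 11, 35, 22, 26]


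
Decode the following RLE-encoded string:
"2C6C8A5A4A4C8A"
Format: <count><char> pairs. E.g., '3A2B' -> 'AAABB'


Expanding each <count><char> pair:
  2C -> 'CC'
  6C -> 'CCCCCC'
  8A -> 'AAAAAAAA'
  5A -> 'AAAAA'
  4A -> 'AAAA'
  4C -> 'CCCC'
  8A -> 'AAAAAAAA'

Decoded = CCCCCCCCAAAAAAAAAAAAAAAAACCCCAAAAAAAA


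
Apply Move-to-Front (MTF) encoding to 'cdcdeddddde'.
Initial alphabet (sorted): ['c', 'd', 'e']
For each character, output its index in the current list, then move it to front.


MTF encoding:
'c': index 0 in ['c', 'd', 'e'] -> ['c', 'd', 'e']
'd': index 1 in ['c', 'd', 'e'] -> ['d', 'c', 'e']
'c': index 1 in ['d', 'c', 'e'] -> ['c', 'd', 'e']
'd': index 1 in ['c', 'd', 'e'] -> ['d', 'c', 'e']
'e': index 2 in ['d', 'c', 'e'] -> ['e', 'd', 'c']
'd': index 1 in ['e', 'd', 'c'] -> ['d', 'e', 'c']
'd': index 0 in ['d', 'e', 'c'] -> ['d', 'e', 'c']
'd': index 0 in ['d', 'e', 'c'] -> ['d', 'e', 'c']
'd': index 0 in ['d', 'e', 'c'] -> ['d', 'e', 'c']
'd': index 0 in ['d', 'e', 'c'] -> ['d', 'e', 'c']
'e': index 1 in ['d', 'e', 'c'] -> ['e', 'd', 'c']


Output: [0, 1, 1, 1, 2, 1, 0, 0, 0, 0, 1]


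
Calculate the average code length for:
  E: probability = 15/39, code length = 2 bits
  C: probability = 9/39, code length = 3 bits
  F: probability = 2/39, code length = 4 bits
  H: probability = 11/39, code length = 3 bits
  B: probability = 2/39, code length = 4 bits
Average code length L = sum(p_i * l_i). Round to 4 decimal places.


Weighted contributions p_i * l_i:
  E: (15/39) * 2 = 30/39
  C: (9/39) * 3 = 27/39
  F: (2/39) * 4 = 8/39
  H: (11/39) * 3 = 33/39
  B: (2/39) * 4 = 8/39
Sum = (30 + 27 + 8 + 33 + 8)/39 = 106/39

L = 106/39 = 2.7179 bits/symbol


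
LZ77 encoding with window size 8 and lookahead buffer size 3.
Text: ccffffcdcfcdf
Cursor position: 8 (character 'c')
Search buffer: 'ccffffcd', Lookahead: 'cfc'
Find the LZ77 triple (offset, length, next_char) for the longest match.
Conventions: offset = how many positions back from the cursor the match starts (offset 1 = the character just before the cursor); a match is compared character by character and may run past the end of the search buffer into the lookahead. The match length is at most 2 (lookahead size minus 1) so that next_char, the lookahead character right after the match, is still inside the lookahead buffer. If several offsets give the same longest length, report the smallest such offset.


Try each offset into the search buffer:
  offset=1 (pos 7, char 'd'): match length 0
  offset=2 (pos 6, char 'c'): match length 1
  offset=3 (pos 5, char 'f'): match length 0
  offset=4 (pos 4, char 'f'): match length 0
  offset=5 (pos 3, char 'f'): match length 0
  offset=6 (pos 2, char 'f'): match length 0
  offset=7 (pos 1, char 'c'): match length 2
  offset=8 (pos 0, char 'c'): match length 1
Longest match has length 2 at offset 7.
next_char = character at position 8 + 2 = 10 -> 'c'

Best match: offset=7, length=2 (matching 'cf' starting at position 1)
LZ77 triple: (7, 2, 'c')
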